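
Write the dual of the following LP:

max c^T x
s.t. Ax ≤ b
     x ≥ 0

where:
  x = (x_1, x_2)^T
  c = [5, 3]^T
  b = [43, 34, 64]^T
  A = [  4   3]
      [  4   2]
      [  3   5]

Primal max cᵀx s.t. Ax ≤ b, x ≥ 0  →  Dual min bᵀy s.t. Aᵀy ≥ c, y ≥ 0.

Minimize: z = 43y1 + 34y2 + 64y3

Subject to:
  4y1 + 4y2 + 3y3 ≥ 5
  3y1 + 2y2 + 5y3 ≥ 3
  y1, y2, y3 ≥ 0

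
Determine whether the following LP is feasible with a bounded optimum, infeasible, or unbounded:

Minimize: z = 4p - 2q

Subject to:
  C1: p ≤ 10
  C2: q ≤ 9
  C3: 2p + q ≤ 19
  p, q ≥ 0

Feasible with a bounded optimal solution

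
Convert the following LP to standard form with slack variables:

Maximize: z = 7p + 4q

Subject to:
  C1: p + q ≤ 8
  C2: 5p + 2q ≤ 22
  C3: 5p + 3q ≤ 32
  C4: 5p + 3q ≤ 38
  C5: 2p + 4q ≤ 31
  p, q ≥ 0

max z = 7p + 4q

s.t.
  p + q + s1 = 8
  5p + 2q + s2 = 22
  5p + 3q + s3 = 32
  5p + 3q + s4 = 38
  2p + 4q + s5 = 31
  p, q, s1, s2, s3, s4, s5 ≥ 0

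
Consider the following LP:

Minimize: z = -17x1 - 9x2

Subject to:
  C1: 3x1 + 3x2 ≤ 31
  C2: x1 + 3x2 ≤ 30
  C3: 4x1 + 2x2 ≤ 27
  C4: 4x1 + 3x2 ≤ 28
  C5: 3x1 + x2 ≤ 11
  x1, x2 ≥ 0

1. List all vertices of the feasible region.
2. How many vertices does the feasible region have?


1. (0, 0), (3.667, 0), (1, 8), (0, 9.333)
2. 4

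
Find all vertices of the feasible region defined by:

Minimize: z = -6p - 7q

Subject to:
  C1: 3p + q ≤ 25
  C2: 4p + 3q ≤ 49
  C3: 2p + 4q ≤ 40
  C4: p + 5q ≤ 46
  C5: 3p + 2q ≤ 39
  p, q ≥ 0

(0, 0), (8.333, 0), (6, 7), (2.667, 8.667), (0, 9.2)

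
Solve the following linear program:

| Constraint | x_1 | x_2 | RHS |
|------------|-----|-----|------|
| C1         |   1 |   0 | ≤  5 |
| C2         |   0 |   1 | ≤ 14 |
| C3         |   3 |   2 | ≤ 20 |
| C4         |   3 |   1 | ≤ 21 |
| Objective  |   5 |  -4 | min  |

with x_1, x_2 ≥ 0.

Evaluate the objective at each vertex of the feasible region:
  z(0, 0) = 0
  z(5, 0) = 25
  z(5, 2.5) = 15
  z(0, 10) = -40  ←
The minimum is at x_1 = 0, x_2 = 10.

x_1 = 0, x_2 = 10, z = -40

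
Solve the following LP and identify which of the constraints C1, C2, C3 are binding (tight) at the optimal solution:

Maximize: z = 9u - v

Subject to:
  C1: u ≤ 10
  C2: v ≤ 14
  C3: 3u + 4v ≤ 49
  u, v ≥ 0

At u = 10, v = 0, compute slack b - a·x for each constraint:
  C1: 10 − 10 = 0  (binding)
  C2: 14 − 0 = 14  (slack)
  C3: 49 − 30 = 19  (slack)

Optimal: u = 10, v = 0
Binding: C1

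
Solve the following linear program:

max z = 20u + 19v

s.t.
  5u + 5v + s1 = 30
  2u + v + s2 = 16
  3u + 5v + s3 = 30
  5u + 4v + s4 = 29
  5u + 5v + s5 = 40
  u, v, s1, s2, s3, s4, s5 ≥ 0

Evaluate the objective at each vertex of the feasible region:
  z(0, 0) = 0
  z(5.8, 0) = 116
  z(5, 1) = 119  ←
  z(0, 6) = 114
The maximum is at u = 5, v = 1.

u = 5, v = 1, z = 119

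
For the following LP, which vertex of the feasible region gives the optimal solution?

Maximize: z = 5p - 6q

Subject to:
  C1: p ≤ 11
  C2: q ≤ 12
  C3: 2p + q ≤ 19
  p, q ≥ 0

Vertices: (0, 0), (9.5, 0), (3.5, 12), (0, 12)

Evaluate the objective at each vertex of the feasible region:
  z(0, 0) = 0
  z(9.5, 0) = 47.5  ←
  z(3.5, 12) = -54.5
  z(0, 12) = -72
The maximum is at p = 9.5, q = 0.

(9.5, 0)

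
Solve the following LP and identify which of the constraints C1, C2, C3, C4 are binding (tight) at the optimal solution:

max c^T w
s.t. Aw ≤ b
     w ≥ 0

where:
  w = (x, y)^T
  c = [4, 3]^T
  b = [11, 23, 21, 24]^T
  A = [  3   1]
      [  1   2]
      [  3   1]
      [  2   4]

At x = 2, y = 5, compute slack b - a·x for each constraint:
  C1: 11 − 11 = 0  (binding)
  C2: 23 − 12 = 11  (slack)
  C3: 21 − 11 = 10  (slack)
  C4: 24 − 24 = 0  (binding)

Optimal: x = 2, y = 5
Binding: C1, C4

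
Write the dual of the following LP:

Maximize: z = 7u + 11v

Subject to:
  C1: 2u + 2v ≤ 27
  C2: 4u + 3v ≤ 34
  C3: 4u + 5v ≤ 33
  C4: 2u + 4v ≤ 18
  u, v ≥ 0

Primal max cᵀx s.t. Ax ≤ b, x ≥ 0  →  Dual min bᵀy s.t. Aᵀy ≥ c, y ≥ 0.

Minimize: z = 27y1 + 34y2 + 33y3 + 18y4

Subject to:
  2y1 + 4y2 + 4y3 + 2y4 ≥ 7
  2y1 + 3y2 + 5y3 + 4y4 ≥ 11
  y1, y2, y3, y4 ≥ 0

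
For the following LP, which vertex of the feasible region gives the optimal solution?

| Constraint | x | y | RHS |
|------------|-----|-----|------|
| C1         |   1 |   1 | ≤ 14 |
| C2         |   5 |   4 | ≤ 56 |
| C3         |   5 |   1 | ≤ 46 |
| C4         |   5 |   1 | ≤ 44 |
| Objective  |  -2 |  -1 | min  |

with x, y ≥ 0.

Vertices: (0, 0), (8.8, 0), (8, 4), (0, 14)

Evaluate the objective at each vertex of the feasible region:
  z(0, 0) = 0
  z(8.8, 0) = -17.6
  z(8, 4) = -20  ←
  z(0, 14) = -14
The minimum is at x = 8, y = 4.

(8, 4)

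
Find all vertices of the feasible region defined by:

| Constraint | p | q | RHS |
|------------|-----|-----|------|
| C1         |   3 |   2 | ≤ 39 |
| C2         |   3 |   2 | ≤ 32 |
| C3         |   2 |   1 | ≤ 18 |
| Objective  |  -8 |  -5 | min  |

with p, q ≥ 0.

(0, 0), (9, 0), (4, 10), (0, 16)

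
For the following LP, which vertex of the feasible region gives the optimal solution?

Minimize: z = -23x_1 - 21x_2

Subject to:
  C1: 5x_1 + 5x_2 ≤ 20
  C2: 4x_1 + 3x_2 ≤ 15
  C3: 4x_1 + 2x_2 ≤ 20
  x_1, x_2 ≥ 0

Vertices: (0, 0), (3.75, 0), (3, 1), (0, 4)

Evaluate the objective at each vertex of the feasible region:
  z(0, 0) = 0
  z(3.75, 0) = -86.25
  z(3, 1) = -90  ←
  z(0, 4) = -84
The minimum is at x_1 = 3, x_2 = 1.

(3, 1)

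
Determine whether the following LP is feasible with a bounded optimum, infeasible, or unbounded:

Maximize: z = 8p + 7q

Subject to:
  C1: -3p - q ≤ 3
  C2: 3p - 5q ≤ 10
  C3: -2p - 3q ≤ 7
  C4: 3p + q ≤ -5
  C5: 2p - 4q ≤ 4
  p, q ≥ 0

Infeasible (no feasible solution exists)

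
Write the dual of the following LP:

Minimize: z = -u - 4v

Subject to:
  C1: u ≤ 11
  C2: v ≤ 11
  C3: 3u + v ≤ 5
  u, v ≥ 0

Primal min cᵀx s.t. Ax ≤ b, x ≥ 0  →  Dual max −bᵀy s.t. Aᵀy ≥ −c, y ≥ 0.

Maximize: z = -11y1 - 11y2 - 5y3

Subject to:
  y1 + 3y3 ≥ 1
  y2 + y3 ≥ 4
  y1, y2, y3 ≥ 0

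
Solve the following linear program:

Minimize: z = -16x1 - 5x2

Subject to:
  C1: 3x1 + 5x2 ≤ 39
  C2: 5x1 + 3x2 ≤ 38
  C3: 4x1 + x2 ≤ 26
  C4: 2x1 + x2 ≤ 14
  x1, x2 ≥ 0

Evaluate the objective at each vertex of the feasible region:
  z(0, 0) = 0
  z(6.5, 0) = -104
  z(6, 2) = -106  ←
  z(4.429, 5.143) = -96.57
  z(0, 7.8) = -39
The minimum is at x1 = 6, x2 = 2.

x1 = 6, x2 = 2, z = -106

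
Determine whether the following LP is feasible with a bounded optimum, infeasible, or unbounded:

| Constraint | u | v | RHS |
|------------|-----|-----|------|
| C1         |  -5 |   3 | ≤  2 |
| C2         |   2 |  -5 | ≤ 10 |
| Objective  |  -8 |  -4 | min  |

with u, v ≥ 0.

Unbounded (objective can decrease without bound)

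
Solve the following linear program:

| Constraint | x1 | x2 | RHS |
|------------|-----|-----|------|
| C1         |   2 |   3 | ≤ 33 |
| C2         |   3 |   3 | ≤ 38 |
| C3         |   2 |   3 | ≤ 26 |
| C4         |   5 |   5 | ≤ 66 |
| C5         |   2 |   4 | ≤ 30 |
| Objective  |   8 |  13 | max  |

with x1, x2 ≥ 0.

Evaluate the objective at each vertex of the feasible region:
  z(0, 0) = 0
  z(12.67, 0) = 101.3
  z(12, 0.6667) = 104.7
  z(7, 4) = 108  ←
  z(0, 7.5) = 97.5
The maximum is at x1 = 7, x2 = 4.

x1 = 7, x2 = 4, z = 108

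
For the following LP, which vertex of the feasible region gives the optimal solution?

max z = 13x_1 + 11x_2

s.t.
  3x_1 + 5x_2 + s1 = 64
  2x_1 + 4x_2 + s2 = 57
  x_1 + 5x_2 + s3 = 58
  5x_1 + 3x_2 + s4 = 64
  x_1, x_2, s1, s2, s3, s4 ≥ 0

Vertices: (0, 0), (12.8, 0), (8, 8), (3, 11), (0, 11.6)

Evaluate the objective at each vertex of the feasible region:
  z(0, 0) = 0
  z(12.8, 0) = 166.4
  z(8, 8) = 192  ←
  z(3, 11) = 160
  z(0, 11.6) = 127.6
The maximum is at x_1 = 8, x_2 = 8.

(8, 8)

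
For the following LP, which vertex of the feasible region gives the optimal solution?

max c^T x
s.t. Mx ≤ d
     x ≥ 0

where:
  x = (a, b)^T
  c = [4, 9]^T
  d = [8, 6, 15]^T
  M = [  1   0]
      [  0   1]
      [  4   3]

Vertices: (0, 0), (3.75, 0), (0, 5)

Evaluate the objective at each vertex of the feasible region:
  z(0, 0) = 0
  z(3.75, 0) = 15
  z(0, 5) = 45  ←
The maximum is at a = 0, b = 5.

(0, 5)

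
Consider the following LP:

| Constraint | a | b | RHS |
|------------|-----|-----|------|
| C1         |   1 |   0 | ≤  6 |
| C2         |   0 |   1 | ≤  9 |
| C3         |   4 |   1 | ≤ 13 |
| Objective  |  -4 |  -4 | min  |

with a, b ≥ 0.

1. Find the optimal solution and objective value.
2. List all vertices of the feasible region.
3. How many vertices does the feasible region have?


1. a = 1, b = 9, z = -40
2. (0, 0), (3.25, 0), (1, 9), (0, 9)
3. 4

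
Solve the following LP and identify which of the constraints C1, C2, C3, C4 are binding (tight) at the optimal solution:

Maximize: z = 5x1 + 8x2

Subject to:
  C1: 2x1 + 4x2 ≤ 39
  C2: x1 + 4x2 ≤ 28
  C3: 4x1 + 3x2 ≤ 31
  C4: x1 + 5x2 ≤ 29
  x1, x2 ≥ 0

At x1 = 4, x2 = 5, compute slack b - a·x for each constraint:
  C1: 39 − 28 = 11  (slack)
  C2: 28 − 24 = 4  (slack)
  C3: 31 − 31 = 0  (binding)
  C4: 29 − 29 = 0  (binding)

Optimal: x1 = 4, x2 = 5
Binding: C3, C4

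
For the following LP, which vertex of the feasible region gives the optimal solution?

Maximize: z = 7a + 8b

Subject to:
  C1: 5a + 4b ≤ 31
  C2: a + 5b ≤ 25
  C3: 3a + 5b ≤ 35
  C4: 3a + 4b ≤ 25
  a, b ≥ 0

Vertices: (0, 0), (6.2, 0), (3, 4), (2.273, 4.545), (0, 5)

Evaluate the objective at each vertex of the feasible region:
  z(0, 0) = 0
  z(6.2, 0) = 43.4
  z(3, 4) = 53  ←
  z(2.273, 4.545) = 52.27
  z(0, 5) = 40
The maximum is at a = 3, b = 4.

(3, 4)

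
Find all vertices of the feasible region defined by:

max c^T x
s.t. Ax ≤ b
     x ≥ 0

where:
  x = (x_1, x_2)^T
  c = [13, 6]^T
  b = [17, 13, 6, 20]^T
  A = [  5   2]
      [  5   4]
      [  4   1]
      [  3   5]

(0, 0), (1.5, 0), (1, 2), (0, 3.25)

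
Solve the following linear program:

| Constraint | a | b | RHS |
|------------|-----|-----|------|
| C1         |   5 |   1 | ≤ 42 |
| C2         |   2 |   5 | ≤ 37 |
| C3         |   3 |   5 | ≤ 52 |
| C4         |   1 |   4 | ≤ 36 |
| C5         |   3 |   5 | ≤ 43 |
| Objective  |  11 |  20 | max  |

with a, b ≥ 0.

Evaluate the objective at each vertex of the feasible region:
  z(0, 0) = 0
  z(8.4, 0) = 92.4
  z(7.591, 4.045) = 164.4
  z(6, 5) = 166  ←
  z(0, 7.4) = 148
The maximum is at a = 6, b = 5.

a = 6, b = 5, z = 166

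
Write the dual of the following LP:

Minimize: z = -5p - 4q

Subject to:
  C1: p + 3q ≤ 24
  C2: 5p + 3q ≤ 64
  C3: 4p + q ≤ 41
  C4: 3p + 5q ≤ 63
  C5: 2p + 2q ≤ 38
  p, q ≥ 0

Primal min cᵀx s.t. Ax ≤ b, x ≥ 0  →  Dual max −bᵀy s.t. Aᵀy ≥ −c, y ≥ 0.

Maximize: z = -24y1 - 64y2 - 41y3 - 63y4 - 38y5

Subject to:
  y1 + 5y2 + 4y3 + 3y4 + 2y5 ≥ 5
  3y1 + 3y2 + y3 + 5y4 + 2y5 ≥ 4
  y1, y2, y3, y4, y5 ≥ 0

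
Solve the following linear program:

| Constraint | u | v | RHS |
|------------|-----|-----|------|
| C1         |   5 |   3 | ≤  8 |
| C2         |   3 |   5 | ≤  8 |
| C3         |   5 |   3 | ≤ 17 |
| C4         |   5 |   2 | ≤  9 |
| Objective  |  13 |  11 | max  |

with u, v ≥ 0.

Evaluate the objective at each vertex of the feasible region:
  z(0, 0) = 0
  z(1.6, 0) = 20.8
  z(1, 1) = 24  ←
  z(0, 1.6) = 17.6
The maximum is at u = 1, v = 1.

u = 1, v = 1, z = 24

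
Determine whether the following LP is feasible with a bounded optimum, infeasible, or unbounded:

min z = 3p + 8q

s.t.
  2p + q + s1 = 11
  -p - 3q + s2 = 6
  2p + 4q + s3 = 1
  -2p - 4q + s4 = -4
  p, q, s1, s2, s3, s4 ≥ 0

Infeasible (no feasible solution exists)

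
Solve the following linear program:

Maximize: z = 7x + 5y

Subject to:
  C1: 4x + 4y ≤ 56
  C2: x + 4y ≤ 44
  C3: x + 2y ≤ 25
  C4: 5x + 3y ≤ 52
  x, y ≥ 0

Evaluate the objective at each vertex of the feasible region:
  z(0, 0) = 0
  z(10.4, 0) = 72.8
  z(5, 9) = 80  ←
  z(4, 10) = 78
  z(0, 11) = 55
The maximum is at x = 5, y = 9.

x = 5, y = 9, z = 80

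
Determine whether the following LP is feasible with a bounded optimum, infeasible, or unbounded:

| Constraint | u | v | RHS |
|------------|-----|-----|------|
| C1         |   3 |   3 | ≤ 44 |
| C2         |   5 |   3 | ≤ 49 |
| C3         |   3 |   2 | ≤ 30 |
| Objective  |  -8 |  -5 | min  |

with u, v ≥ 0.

Feasible with a bounded optimal solution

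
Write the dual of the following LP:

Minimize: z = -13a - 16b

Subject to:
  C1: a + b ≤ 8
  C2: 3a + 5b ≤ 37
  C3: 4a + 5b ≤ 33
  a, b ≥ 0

Primal min cᵀx s.t. Ax ≤ b, x ≥ 0  →  Dual max −bᵀy s.t. Aᵀy ≥ −c, y ≥ 0.

Maximize: z = -8y1 - 37y2 - 33y3

Subject to:
  y1 + 3y2 + 4y3 ≥ 13
  y1 + 5y2 + 5y3 ≥ 16
  y1, y2, y3 ≥ 0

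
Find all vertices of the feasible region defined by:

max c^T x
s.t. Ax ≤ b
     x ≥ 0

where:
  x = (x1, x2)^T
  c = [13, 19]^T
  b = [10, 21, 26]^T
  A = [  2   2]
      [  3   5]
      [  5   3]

(0, 0), (5, 0), (2, 3), (0, 4.2)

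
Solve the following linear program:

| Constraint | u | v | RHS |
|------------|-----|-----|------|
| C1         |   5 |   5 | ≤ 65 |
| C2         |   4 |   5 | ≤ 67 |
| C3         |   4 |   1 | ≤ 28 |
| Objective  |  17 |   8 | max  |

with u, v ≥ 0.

Evaluate the objective at each vertex of the feasible region:
  z(0, 0) = 0
  z(7, 0) = 119
  z(5, 8) = 149  ←
  z(0, 13) = 104
The maximum is at u = 5, v = 8.

u = 5, v = 8, z = 149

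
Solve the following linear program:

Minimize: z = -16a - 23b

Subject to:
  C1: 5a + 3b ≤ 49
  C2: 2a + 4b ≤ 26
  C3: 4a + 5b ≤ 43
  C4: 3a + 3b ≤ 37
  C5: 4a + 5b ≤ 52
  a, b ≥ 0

Evaluate the objective at each vertex of the feasible region:
  z(0, 0) = 0
  z(9.8, 0) = -156.8
  z(8.923, 1.462) = -176.4
  z(7, 3) = -181  ←
  z(0, 6.5) = -149.5
The minimum is at a = 7, b = 3.

a = 7, b = 3, z = -181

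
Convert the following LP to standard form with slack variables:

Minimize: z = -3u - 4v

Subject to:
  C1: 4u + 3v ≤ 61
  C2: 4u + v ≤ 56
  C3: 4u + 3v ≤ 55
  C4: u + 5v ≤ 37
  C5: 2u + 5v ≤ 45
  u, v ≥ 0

min z = -3u - 4v

s.t.
  4u + 3v + s1 = 61
  4u + v + s2 = 56
  4u + 3v + s3 = 55
  u + 5v + s4 = 37
  2u + 5v + s5 = 45
  u, v, s1, s2, s3, s4, s5 ≥ 0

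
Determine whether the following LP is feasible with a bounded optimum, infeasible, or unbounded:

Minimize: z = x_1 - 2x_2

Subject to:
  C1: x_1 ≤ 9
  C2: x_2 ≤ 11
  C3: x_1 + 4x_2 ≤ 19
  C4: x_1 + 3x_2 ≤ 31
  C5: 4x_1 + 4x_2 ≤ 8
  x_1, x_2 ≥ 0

Feasible with a bounded optimal solution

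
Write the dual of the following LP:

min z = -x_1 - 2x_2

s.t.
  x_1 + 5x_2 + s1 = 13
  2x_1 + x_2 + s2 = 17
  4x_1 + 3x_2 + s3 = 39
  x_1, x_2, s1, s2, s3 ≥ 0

Primal min cᵀx s.t. Ax ≤ b, x ≥ 0  →  Dual max −bᵀy s.t. Aᵀy ≥ −c, y ≥ 0.

Maximize: z = -13y1 - 17y2 - 39y3

Subject to:
  y1 + 2y2 + 4y3 ≥ 1
  5y1 + y2 + 3y3 ≥ 2
  y1, y2, y3 ≥ 0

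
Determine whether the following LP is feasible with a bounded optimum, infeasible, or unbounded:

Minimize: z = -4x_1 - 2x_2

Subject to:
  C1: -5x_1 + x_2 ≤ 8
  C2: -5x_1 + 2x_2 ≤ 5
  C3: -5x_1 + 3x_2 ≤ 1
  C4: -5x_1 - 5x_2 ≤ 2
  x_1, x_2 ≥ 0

Unbounded (objective can decrease without bound)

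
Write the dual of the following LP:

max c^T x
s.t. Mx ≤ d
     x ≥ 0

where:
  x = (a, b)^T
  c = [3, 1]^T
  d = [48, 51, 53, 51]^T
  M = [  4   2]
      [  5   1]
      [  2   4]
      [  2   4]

Primal max cᵀx s.t. Ax ≤ b, x ≥ 0  →  Dual min bᵀy s.t. Aᵀy ≥ c, y ≥ 0.

Minimize: z = 48y1 + 51y2 + 53y3 + 51y4

Subject to:
  4y1 + 5y2 + 2y3 + 2y4 ≥ 3
  2y1 + y2 + 4y3 + 4y4 ≥ 1
  y1, y2, y3, y4 ≥ 0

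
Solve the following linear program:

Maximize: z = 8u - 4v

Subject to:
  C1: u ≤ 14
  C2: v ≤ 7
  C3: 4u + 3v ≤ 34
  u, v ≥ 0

Evaluate the objective at each vertex of the feasible region:
  z(0, 0) = 0
  z(8.5, 0) = 68  ←
  z(3.25, 7) = -2
  z(0, 7) = -28
The maximum is at u = 8.5, v = 0.

u = 8.5, v = 0, z = 68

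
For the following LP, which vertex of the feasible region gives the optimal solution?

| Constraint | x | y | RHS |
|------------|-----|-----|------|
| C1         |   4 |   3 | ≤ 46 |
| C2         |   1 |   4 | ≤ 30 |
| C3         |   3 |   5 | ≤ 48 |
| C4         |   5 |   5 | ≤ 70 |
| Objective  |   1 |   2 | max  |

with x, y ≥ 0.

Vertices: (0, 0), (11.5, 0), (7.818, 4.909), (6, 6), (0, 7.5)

Evaluate the objective at each vertex of the feasible region:
  z(0, 0) = 0
  z(11.5, 0) = 11.5
  z(7.818, 4.909) = 17.64
  z(6, 6) = 18  ←
  z(0, 7.5) = 15
The maximum is at x = 6, y = 6.

(6, 6)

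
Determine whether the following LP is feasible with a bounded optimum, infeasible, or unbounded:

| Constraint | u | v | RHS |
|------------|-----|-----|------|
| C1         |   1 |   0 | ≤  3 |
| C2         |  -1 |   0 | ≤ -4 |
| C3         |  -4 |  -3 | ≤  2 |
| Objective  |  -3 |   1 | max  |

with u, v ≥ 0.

Infeasible (no feasible solution exists)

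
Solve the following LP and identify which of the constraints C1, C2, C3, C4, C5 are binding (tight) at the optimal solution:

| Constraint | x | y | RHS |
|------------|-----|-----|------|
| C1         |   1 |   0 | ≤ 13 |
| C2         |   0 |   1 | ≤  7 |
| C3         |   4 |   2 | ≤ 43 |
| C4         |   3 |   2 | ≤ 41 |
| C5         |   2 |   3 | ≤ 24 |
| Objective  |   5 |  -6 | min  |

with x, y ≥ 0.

At x = 0, y = 7, compute slack b - a·x for each constraint:
  C1: 13 − 0 = 13  (slack)
  C2: 7 − 7 = 0  (binding)
  C3: 43 − 14 = 29  (slack)
  C4: 41 − 14 = 27  (slack)
  C5: 24 − 21 = 3  (slack)

Optimal: x = 0, y = 7
Binding: C2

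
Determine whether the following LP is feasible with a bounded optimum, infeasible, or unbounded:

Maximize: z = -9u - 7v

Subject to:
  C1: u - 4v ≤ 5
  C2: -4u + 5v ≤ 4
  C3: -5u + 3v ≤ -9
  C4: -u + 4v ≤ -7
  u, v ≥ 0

Infeasible (no feasible solution exists)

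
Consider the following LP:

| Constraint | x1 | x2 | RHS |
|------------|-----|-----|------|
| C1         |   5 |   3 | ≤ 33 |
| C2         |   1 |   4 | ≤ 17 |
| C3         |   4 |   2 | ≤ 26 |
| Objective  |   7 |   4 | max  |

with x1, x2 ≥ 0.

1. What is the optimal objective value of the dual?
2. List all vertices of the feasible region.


1. 46
2. (0, 0), (6.5, 0), (6, 1), (4.765, 3.059), (0, 4.25)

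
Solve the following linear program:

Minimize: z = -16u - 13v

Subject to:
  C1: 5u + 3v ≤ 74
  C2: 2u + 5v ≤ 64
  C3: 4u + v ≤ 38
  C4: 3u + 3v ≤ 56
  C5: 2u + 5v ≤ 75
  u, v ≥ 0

Evaluate the objective at each vertex of the feasible region:
  z(0, 0) = 0
  z(9.5, 0) = -152
  z(7, 10) = -242  ←
  z(0, 12.8) = -166.4
The minimum is at u = 7, v = 10.

u = 7, v = 10, z = -242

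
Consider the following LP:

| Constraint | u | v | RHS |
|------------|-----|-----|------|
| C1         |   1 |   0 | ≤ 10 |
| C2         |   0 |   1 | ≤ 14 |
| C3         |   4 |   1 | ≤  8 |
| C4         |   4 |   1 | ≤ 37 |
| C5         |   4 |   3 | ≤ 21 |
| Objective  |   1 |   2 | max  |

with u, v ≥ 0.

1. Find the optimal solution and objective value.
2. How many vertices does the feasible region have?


1. u = 0, v = 7, z = 14
2. 4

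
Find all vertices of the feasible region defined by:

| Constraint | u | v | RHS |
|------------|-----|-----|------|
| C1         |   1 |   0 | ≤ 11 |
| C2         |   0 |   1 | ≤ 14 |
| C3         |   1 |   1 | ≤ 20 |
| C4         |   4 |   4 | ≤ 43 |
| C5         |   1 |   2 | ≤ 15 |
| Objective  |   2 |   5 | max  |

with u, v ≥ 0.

(0, 0), (10.75, 0), (6.5, 4.25), (0, 7.5)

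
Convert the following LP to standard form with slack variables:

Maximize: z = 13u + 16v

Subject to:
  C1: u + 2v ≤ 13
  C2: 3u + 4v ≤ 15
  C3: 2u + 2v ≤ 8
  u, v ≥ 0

max z = 13u + 16v

s.t.
  u + 2v + s1 = 13
  3u + 4v + s2 = 15
  2u + 2v + s3 = 8
  u, v, s1, s2, s3 ≥ 0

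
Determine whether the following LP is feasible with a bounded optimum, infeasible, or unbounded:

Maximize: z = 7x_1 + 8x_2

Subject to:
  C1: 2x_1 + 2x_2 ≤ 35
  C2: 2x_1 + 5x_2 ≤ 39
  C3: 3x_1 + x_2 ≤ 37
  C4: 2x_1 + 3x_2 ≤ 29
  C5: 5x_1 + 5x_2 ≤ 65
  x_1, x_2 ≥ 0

Feasible with a bounded optimal solution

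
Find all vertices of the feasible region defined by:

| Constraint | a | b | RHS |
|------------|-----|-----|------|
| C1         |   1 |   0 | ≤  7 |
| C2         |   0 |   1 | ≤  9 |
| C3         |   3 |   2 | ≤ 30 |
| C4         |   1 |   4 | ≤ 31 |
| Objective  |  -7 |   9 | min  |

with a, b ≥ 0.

(0, 0), (7, 0), (7, 4.5), (5.8, 6.3), (0, 7.75)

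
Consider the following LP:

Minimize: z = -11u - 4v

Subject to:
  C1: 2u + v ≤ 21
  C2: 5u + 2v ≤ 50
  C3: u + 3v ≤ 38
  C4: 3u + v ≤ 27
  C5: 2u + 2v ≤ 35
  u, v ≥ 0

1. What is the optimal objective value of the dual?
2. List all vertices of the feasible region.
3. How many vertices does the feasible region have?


1. -102
2. (0, 0), (9, 0), (6, 9), (5, 11), (0, 12.67)
3. 5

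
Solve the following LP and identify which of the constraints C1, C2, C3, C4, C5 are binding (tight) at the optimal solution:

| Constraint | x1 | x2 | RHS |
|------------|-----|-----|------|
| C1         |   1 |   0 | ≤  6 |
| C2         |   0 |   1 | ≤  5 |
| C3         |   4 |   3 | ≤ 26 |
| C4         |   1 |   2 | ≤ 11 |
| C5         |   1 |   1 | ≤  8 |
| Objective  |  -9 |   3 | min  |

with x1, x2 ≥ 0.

At x1 = 6, x2 = 0, compute slack b - a·x for each constraint:
  C1: 6 − 6 = 0  (binding)
  C2: 5 − 0 = 5  (slack)
  C3: 26 − 24 = 2  (slack)
  C4: 11 − 6 = 5  (slack)
  C5: 8 − 6 = 2  (slack)

Optimal: x1 = 6, x2 = 0
Binding: C1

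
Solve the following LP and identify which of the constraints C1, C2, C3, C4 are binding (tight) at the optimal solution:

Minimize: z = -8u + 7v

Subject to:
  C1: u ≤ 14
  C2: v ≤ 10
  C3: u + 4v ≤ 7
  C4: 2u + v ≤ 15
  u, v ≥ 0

At u = 7, v = 0, compute slack b - a·x for each constraint:
  C1: 14 − 7 = 7  (slack)
  C2: 10 − 0 = 10  (slack)
  C3: 7 − 7 = 0  (binding)
  C4: 15 − 14 = 1  (slack)

Optimal: u = 7, v = 0
Binding: C3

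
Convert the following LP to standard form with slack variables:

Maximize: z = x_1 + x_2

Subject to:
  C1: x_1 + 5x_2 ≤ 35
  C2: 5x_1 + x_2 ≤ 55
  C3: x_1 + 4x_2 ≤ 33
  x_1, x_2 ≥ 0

max z = x_1 + x_2

s.t.
  x_1 + 5x_2 + s1 = 35
  5x_1 + x_2 + s2 = 55
  x_1 + 4x_2 + s3 = 33
  x_1, x_2, s1, s2, s3 ≥ 0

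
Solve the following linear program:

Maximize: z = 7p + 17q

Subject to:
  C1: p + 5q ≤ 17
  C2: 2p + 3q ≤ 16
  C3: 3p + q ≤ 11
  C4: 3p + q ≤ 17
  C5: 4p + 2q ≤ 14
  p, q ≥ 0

Evaluate the objective at each vertex of the feasible region:
  z(0, 0) = 0
  z(3.5, 0) = 24.5
  z(2, 3) = 65  ←
  z(0, 3.4) = 57.8
The maximum is at p = 2, q = 3.

p = 2, q = 3, z = 65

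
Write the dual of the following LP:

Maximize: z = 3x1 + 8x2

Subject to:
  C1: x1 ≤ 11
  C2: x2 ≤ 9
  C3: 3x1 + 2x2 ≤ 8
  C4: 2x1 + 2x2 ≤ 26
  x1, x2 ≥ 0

Primal max cᵀx s.t. Ax ≤ b, x ≥ 0  →  Dual min bᵀy s.t. Aᵀy ≥ c, y ≥ 0.

Minimize: z = 11y1 + 9y2 + 8y3 + 26y4

Subject to:
  y1 + 3y3 + 2y4 ≥ 3
  y2 + 2y3 + 2y4 ≥ 8
  y1, y2, y3, y4 ≥ 0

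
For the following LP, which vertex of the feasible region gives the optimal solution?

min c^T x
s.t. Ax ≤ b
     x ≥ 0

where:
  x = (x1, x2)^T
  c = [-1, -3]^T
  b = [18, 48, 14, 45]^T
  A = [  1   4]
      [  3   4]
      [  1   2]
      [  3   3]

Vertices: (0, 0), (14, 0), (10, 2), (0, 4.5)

Evaluate the objective at each vertex of the feasible region:
  z(0, 0) = 0
  z(14, 0) = -14
  z(10, 2) = -16  ←
  z(0, 4.5) = -13.5
The minimum is at x1 = 10, x2 = 2.

(10, 2)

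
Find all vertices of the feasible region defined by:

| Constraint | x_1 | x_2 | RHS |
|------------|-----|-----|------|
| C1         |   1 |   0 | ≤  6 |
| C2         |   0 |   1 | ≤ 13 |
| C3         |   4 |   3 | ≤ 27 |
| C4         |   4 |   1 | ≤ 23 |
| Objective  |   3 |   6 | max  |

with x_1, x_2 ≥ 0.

(0, 0), (5.75, 0), (5.25, 2), (0, 9)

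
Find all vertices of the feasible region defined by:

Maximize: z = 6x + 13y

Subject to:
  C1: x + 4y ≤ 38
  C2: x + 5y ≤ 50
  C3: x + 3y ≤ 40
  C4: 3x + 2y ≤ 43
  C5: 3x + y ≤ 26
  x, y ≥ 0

(0, 0), (8.667, 0), (6, 8), (0, 9.5)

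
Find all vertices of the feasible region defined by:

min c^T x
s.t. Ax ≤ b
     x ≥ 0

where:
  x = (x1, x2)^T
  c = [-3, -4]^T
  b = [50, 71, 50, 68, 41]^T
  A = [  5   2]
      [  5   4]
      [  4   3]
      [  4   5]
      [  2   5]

(0, 0), (10, 0), (8, 5), (0, 8.2)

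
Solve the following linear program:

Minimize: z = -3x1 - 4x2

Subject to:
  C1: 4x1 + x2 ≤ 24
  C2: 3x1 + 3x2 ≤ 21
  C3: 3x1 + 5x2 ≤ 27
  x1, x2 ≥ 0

Evaluate the objective at each vertex of the feasible region:
  z(0, 0) = 0
  z(6, 0) = -18
  z(5.667, 1.333) = -22.33
  z(4, 3) = -24  ←
  z(0, 5.4) = -21.6
The minimum is at x1 = 4, x2 = 3.

x1 = 4, x2 = 3, z = -24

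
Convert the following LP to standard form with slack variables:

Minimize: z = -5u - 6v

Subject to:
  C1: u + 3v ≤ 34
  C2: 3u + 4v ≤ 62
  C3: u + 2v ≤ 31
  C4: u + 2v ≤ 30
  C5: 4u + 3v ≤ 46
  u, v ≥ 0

min z = -5u - 6v

s.t.
  u + 3v + s1 = 34
  3u + 4v + s2 = 62
  u + 2v + s3 = 31
  u + 2v + s4 = 30
  4u + 3v + s5 = 46
  u, v, s1, s2, s3, s4, s5 ≥ 0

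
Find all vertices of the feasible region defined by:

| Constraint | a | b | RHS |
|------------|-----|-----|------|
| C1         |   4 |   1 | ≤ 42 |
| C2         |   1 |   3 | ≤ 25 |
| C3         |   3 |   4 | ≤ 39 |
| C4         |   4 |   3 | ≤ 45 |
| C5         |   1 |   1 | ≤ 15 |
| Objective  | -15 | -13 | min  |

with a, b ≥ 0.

(0, 0), (10.5, 0), (10.12, 1.5), (9, 3), (3.4, 7.2), (0, 8.333)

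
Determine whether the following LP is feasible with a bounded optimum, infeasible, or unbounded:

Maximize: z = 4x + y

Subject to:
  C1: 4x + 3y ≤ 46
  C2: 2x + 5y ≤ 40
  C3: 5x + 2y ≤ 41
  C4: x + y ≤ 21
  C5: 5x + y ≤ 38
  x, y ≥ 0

Feasible with a bounded optimal solution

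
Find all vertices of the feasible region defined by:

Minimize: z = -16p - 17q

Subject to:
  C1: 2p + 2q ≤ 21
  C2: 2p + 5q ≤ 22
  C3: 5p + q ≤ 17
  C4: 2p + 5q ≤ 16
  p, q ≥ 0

(0, 0), (3.4, 0), (3, 2), (0, 3.2)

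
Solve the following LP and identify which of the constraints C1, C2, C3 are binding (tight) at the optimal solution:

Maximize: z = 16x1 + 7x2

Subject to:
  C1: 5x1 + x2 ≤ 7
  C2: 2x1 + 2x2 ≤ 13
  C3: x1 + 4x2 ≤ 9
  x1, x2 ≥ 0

At x1 = 1, x2 = 2, compute slack b - a·x for each constraint:
  C1: 7 − 7 = 0  (binding)
  C2: 13 − 6 = 7  (slack)
  C3: 9 − 9 = 0  (binding)

Optimal: x1 = 1, x2 = 2
Binding: C1, C3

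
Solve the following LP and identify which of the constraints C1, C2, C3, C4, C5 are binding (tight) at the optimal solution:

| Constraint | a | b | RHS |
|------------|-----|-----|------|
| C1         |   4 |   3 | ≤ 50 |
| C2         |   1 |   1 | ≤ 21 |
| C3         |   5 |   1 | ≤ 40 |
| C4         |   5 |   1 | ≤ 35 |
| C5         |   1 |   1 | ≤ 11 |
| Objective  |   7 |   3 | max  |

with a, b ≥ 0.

At a = 6, b = 5, compute slack b - a·x for each constraint:
  C1: 50 − 39 = 11  (slack)
  C2: 21 − 11 = 10  (slack)
  C3: 40 − 35 = 5  (slack)
  C4: 35 − 35 = 0  (binding)
  C5: 11 − 11 = 0  (binding)

Optimal: a = 6, b = 5
Binding: C4, C5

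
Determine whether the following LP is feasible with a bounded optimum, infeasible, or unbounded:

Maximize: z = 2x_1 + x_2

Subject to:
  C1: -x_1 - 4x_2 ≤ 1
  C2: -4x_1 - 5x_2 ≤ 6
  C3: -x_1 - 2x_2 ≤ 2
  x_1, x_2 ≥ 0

Unbounded (objective can increase without bound)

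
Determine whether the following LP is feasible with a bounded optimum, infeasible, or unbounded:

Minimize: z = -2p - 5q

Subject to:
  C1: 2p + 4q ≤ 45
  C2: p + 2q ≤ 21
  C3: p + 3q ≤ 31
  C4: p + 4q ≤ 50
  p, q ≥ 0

Feasible with a bounded optimal solution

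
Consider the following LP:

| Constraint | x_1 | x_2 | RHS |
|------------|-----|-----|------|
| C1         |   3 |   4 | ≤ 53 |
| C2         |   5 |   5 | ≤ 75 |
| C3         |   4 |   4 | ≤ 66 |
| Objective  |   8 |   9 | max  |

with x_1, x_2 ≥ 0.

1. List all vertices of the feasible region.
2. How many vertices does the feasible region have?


1. (0, 0), (15, 0), (7, 8), (0, 13.25)
2. 4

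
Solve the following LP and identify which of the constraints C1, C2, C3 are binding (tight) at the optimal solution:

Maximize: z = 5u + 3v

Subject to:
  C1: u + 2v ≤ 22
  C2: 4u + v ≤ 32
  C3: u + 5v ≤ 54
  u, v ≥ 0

At u = 6, v = 8, compute slack b - a·x for each constraint:
  C1: 22 − 22 = 0  (binding)
  C2: 32 − 32 = 0  (binding)
  C3: 54 − 46 = 8  (slack)

Optimal: u = 6, v = 8
Binding: C1, C2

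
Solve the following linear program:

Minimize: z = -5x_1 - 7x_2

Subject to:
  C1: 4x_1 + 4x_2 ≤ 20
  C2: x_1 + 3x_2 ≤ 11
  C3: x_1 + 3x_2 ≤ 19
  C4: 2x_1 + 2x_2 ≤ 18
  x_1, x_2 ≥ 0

Evaluate the objective at each vertex of the feasible region:
  z(0, 0) = 0
  z(5, 0) = -25
  z(2, 3) = -31  ←
  z(0, 3.667) = -25.67
The minimum is at x_1 = 2, x_2 = 3.

x_1 = 2, x_2 = 3, z = -31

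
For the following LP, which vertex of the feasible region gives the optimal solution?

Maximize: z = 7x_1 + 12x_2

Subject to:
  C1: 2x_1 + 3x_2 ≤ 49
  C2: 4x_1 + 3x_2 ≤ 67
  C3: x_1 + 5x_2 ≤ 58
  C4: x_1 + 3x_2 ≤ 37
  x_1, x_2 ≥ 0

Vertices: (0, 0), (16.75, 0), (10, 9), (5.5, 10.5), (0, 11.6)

Evaluate the objective at each vertex of the feasible region:
  z(0, 0) = 0
  z(16.75, 0) = 117.2
  z(10, 9) = 178  ←
  z(5.5, 10.5) = 164.5
  z(0, 11.6) = 139.2
The maximum is at x_1 = 10, x_2 = 9.

(10, 9)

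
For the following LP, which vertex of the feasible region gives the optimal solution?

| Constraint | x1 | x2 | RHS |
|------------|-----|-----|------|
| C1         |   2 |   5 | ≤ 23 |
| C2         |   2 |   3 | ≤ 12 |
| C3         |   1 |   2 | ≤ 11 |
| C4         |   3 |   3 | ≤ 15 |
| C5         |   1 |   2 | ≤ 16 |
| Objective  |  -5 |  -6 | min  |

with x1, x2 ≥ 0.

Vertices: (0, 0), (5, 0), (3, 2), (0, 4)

Evaluate the objective at each vertex of the feasible region:
  z(0, 0) = 0
  z(5, 0) = -25
  z(3, 2) = -27  ←
  z(0, 4) = -24
The minimum is at x1 = 3, x2 = 2.

(3, 2)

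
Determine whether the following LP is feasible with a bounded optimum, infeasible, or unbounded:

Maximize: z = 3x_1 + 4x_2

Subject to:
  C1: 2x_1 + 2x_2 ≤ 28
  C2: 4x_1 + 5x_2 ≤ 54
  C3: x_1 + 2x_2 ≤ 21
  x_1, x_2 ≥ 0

Feasible with a bounded optimal solution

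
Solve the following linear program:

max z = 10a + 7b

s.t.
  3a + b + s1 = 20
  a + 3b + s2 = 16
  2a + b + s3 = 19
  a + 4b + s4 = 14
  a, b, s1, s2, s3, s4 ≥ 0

Evaluate the objective at each vertex of the feasible region:
  z(0, 0) = 0
  z(6.667, 0) = 66.67
  z(6, 2) = 74  ←
  z(0, 3.5) = 24.5
The maximum is at a = 6, b = 2.

a = 6, b = 2, z = 74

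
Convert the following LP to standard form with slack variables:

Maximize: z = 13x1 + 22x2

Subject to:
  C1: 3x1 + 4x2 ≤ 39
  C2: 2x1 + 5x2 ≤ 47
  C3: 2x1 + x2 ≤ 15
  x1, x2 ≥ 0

max z = 13x1 + 22x2

s.t.
  3x1 + 4x2 + s1 = 39
  2x1 + 5x2 + s2 = 47
  2x1 + x2 + s3 = 15
  x1, x2, s1, s2, s3 ≥ 0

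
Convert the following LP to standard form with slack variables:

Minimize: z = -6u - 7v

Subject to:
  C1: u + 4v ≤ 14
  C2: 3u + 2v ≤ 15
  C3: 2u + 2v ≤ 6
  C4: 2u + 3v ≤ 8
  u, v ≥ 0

min z = -6u - 7v

s.t.
  u + 4v + s1 = 14
  3u + 2v + s2 = 15
  2u + 2v + s3 = 6
  2u + 3v + s4 = 8
  u, v, s1, s2, s3, s4 ≥ 0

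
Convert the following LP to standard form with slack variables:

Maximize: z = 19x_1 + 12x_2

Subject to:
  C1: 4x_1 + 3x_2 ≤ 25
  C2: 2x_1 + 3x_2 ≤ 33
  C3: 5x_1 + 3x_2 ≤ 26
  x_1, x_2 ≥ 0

max z = 19x_1 + 12x_2

s.t.
  4x_1 + 3x_2 + s1 = 25
  2x_1 + 3x_2 + s2 = 33
  5x_1 + 3x_2 + s3 = 26
  x_1, x_2, s1, s2, s3 ≥ 0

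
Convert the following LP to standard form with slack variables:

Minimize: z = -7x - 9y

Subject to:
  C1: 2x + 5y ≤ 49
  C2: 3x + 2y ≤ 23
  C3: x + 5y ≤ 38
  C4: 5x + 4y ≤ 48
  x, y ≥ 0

min z = -7x - 9y

s.t.
  2x + 5y + s1 = 49
  3x + 2y + s2 = 23
  x + 5y + s3 = 38
  5x + 4y + s4 = 48
  x, y, s1, s2, s3, s4 ≥ 0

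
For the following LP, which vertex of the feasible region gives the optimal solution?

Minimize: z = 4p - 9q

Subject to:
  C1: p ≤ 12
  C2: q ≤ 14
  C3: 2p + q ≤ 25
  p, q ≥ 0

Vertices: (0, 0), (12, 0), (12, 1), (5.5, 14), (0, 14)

Evaluate the objective at each vertex of the feasible region:
  z(0, 0) = 0
  z(12, 0) = 48
  z(12, 1) = 39
  z(5.5, 14) = -104
  z(0, 14) = -126  ←
The minimum is at p = 0, q = 14.

(0, 14)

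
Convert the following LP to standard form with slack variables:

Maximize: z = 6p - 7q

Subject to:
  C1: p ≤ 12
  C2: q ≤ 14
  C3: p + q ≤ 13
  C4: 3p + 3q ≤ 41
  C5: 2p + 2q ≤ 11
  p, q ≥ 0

max z = 6p - 7q

s.t.
  p + s1 = 12
  q + s2 = 14
  p + q + s3 = 13
  3p + 3q + s4 = 41
  2p + 2q + s5 = 11
  p, q, s1, s2, s3, s4, s5 ≥ 0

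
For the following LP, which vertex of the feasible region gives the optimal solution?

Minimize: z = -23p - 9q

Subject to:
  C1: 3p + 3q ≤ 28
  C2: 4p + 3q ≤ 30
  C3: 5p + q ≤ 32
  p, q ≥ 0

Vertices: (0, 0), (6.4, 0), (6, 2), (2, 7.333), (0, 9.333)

Evaluate the objective at each vertex of the feasible region:
  z(0, 0) = 0
  z(6.4, 0) = -147.2
  z(6, 2) = -156  ←
  z(2, 7.333) = -112
  z(0, 9.333) = -84
The minimum is at p = 6, q = 2.

(6, 2)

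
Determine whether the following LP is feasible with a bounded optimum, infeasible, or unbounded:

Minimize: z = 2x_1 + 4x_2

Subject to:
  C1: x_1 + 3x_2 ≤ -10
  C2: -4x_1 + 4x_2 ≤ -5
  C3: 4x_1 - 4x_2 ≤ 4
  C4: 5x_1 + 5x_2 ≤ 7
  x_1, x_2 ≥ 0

Infeasible (no feasible solution exists)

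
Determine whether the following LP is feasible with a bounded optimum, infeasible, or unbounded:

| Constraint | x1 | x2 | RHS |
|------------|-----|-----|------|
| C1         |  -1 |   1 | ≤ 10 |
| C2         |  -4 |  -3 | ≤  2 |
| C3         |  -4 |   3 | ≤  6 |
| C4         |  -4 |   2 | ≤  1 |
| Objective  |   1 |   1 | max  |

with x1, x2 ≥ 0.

Unbounded (objective can increase without bound)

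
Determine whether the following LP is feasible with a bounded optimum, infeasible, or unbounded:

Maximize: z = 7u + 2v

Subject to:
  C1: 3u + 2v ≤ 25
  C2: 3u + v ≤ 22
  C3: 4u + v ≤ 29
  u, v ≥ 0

Feasible with a bounded optimal solution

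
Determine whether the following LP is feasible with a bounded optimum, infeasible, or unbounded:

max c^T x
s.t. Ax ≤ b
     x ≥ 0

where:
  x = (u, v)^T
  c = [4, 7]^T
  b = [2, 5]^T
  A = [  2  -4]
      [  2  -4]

Unbounded (objective can increase without bound)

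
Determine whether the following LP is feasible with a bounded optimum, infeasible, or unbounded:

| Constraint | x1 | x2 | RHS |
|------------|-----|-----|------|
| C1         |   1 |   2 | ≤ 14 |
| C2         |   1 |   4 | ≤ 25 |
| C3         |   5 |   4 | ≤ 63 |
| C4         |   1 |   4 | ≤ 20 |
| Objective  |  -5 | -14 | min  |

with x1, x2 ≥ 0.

Feasible with a bounded optimal solution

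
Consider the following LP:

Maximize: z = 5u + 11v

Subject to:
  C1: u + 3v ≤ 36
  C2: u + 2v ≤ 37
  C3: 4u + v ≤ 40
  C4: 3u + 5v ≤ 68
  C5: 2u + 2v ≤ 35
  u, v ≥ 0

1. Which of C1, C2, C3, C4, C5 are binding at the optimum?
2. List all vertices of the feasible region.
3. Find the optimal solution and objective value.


1. C1, C4
2. (0, 0), (10, 0), (7.765, 8.941), (6, 10), (0, 12)
3. u = 6, v = 10, z = 140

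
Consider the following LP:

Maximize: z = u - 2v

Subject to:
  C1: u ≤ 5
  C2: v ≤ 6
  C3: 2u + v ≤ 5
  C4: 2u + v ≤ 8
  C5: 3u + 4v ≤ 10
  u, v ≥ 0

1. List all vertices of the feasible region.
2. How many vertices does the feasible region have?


1. (0, 0), (2.5, 0), (2, 1), (0, 2.5)
2. 4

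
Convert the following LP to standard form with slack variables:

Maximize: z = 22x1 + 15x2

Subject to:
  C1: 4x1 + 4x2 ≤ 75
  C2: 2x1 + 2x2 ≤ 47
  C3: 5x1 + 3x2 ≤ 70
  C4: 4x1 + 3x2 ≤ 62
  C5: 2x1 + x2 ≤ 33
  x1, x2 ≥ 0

max z = 22x1 + 15x2

s.t.
  4x1 + 4x2 + s1 = 75
  2x1 + 2x2 + s2 = 47
  5x1 + 3x2 + s3 = 70
  4x1 + 3x2 + s4 = 62
  2x1 + x2 + s5 = 33
  x1, x2, s1, s2, s3, s4, s5 ≥ 0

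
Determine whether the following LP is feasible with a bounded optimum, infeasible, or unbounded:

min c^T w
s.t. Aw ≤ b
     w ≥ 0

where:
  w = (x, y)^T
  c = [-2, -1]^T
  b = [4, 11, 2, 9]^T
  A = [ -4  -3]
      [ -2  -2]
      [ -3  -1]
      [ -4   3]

Unbounded (objective can decrease without bound)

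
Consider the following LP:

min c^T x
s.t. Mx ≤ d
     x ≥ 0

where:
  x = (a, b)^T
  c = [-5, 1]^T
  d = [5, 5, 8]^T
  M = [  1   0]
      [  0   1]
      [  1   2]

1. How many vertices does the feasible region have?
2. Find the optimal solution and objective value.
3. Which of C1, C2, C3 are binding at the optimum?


1. 4
2. a = 5, b = 0, z = -25
3. C1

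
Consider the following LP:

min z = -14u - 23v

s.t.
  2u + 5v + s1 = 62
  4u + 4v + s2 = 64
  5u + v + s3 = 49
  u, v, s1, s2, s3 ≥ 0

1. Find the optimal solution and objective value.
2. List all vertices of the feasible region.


1. u = 6, v = 10, z = -314
2. (0, 0), (9.8, 0), (8.25, 7.75), (6, 10), (0, 12.4)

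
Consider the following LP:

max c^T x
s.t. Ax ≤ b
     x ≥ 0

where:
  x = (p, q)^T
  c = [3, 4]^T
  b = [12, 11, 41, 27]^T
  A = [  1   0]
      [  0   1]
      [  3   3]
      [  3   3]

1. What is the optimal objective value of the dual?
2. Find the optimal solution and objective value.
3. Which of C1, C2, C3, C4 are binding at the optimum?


1. 36
2. p = 0, q = 9, z = 36
3. C4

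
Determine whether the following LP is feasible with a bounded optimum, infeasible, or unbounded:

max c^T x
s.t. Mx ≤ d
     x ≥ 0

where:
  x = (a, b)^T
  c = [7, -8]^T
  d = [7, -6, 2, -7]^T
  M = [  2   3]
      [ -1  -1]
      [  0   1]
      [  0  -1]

Infeasible (no feasible solution exists)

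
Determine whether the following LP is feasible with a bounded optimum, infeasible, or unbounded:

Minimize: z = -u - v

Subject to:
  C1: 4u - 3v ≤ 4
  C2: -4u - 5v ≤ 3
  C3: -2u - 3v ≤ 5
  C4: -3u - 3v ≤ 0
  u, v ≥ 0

Unbounded (objective can decrease without bound)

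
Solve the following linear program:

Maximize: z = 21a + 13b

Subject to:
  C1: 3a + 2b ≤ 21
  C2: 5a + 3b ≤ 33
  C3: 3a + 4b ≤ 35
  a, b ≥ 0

Evaluate the objective at each vertex of the feasible region:
  z(0, 0) = 0
  z(6.6, 0) = 138.6
  z(3, 6) = 141  ←
  z(2.333, 7) = 140
  z(0, 8.75) = 113.8
The maximum is at a = 3, b = 6.

a = 3, b = 6, z = 141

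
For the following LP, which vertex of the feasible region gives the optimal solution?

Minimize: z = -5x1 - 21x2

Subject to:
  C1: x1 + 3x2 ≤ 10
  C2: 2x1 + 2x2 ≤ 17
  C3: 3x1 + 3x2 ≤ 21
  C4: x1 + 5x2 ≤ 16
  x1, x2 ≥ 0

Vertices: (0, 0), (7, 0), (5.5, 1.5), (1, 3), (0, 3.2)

Evaluate the objective at each vertex of the feasible region:
  z(0, 0) = 0
  z(7, 0) = -35
  z(5.5, 1.5) = -59
  z(1, 3) = -68  ←
  z(0, 3.2) = -67.2
The minimum is at x1 = 1, x2 = 3.

(1, 3)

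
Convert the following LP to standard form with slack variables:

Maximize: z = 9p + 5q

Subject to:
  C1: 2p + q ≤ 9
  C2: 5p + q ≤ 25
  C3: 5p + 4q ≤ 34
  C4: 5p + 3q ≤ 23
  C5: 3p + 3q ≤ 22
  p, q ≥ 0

max z = 9p + 5q

s.t.
  2p + q + s1 = 9
  5p + q + s2 = 25
  5p + 4q + s3 = 34
  5p + 3q + s4 = 23
  3p + 3q + s5 = 22
  p, q, s1, s2, s3, s4, s5 ≥ 0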